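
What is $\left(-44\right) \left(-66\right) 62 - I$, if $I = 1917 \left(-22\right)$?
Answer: $222222$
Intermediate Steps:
$I = -42174$
$\left(-44\right) \left(-66\right) 62 - I = \left(-44\right) \left(-66\right) 62 - -42174 = 2904 \cdot 62 + 42174 = 180048 + 42174 = 222222$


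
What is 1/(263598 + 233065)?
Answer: 1/496663 ≈ 2.0134e-6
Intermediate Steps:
1/(263598 + 233065) = 1/496663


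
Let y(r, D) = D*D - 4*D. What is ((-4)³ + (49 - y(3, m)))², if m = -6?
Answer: 5625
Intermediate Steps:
y(r, D) = D² - 4*D
((-4)³ + (49 - y(3, m)))² = ((-4)³ + (49 - (-6)*(-4 - 6)))² = (-64 + (49 - (-6)*(-10)))² = (-64 + (49 - 1*60))² = (-64 + (49 - 60))² = (-64 - 11)² = (-75)² = 5625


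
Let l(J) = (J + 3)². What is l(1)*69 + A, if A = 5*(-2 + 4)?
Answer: 1114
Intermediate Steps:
A = 10 (A = 5*2 = 10)
l(J) = (3 + J)²
l(1)*69 + A = (3 + 1)²*69 + 10 = 4²*69 + 10 = 16*69 + 10 = 1104 + 10 = 1114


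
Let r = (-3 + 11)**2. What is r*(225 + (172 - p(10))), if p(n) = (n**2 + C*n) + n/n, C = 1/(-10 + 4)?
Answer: 57152/3 ≈ 19051.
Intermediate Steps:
C = -1/6 (C = 1/(-6) = -1/6 ≈ -0.16667)
r = 64 (r = 8**2 = 64)
p(n) = 1 + n**2 - n/6 (p(n) = (n**2 - n/6) + n/n = (n**2 - n/6) + 1 = 1 + n**2 - n/6)
r*(225 + (172 - p(10))) = 64*(225 + (172 - (1 + 10**2 - 1/6*10))) = 64*(225 + (172 - (1 + 100 - 5/3))) = 64*(225 + (172 - 1*298/3)) = 64*(225 + (172 - 298/3)) = 64*(225 + 218/3) = 64*(893/3) = 57152/3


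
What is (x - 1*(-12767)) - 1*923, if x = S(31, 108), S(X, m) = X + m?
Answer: 11983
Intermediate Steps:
x = 139 (x = 31 + 108 = 139)
(x - 1*(-12767)) - 1*923 = (139 - 1*(-12767)) - 1*923 = (139 + 12767) - 923 = 12906 - 923 = 11983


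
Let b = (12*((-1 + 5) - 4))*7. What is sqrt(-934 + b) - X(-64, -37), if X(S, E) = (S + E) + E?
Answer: 138 + I*sqrt(934) ≈ 138.0 + 30.561*I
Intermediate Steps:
X(S, E) = S + 2*E (X(S, E) = (E + S) + E = S + 2*E)
b = 0 (b = (12*(4 - 4))*7 = (12*0)*7 = 0*7 = 0)
sqrt(-934 + b) - X(-64, -37) = sqrt(-934 + 0) - (-64 + 2*(-37)) = sqrt(-934) - (-64 - 74) = I*sqrt(934) - 1*(-138) = I*sqrt(934) + 138 = 138 + I*sqrt(934)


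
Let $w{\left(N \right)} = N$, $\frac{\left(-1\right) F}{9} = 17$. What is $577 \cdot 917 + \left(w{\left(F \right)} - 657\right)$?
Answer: $528299$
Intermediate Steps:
$F = -153$ ($F = \left(-9\right) 17 = -153$)
$577 \cdot 917 + \left(w{\left(F \right)} - 657\right) = 577 \cdot 917 - 810 = 529109 - 810 = 528299$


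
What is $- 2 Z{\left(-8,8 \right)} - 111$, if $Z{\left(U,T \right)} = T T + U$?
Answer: $-223$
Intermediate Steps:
$Z{\left(U,T \right)} = U + T^{2}$ ($Z{\left(U,T \right)} = T^{2} + U = U + T^{2}$)
$- 2 Z{\left(-8,8 \right)} - 111 = - 2 \left(-8 + 8^{2}\right) - 111 = - 2 \left(-8 + 64\right) - 111 = \left(-2\right) 56 - 111 = -112 - 111 = -223$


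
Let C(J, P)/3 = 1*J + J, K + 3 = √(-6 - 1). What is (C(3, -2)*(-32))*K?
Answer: 1728 - 576*I*√7 ≈ 1728.0 - 1524.0*I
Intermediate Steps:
K = -3 + I*√7 (K = -3 + √(-6 - 1) = -3 + √(-7) = -3 + I*√7 ≈ -3.0 + 2.6458*I)
C(J, P) = 6*J (C(J, P) = 3*(1*J + J) = 3*(J + J) = 3*(2*J) = 6*J)
(C(3, -2)*(-32))*K = ((6*3)*(-32))*(-3 + I*√7) = (18*(-32))*(-3 + I*√7) = -576*(-3 + I*√7) = 1728 - 576*I*√7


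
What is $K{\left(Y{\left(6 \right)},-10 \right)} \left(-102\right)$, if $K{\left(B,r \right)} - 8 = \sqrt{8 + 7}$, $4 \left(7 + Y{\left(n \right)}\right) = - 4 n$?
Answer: $-816 - 102 \sqrt{15} \approx -1211.0$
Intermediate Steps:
$Y{\left(n \right)} = -7 - n$ ($Y{\left(n \right)} = -7 + \frac{\left(-4\right) n}{4} = -7 - n$)
$K{\left(B,r \right)} = 8 + \sqrt{15}$ ($K{\left(B,r \right)} = 8 + \sqrt{8 + 7} = 8 + \sqrt{15}$)
$K{\left(Y{\left(6 \right)},-10 \right)} \left(-102\right) = \left(8 + \sqrt{15}\right) \left(-102\right) = -816 - 102 \sqrt{15}$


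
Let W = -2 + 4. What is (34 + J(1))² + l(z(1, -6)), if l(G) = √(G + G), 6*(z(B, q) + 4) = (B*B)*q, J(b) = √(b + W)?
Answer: (34 + √3)² + I*√10 ≈ 1276.8 + 3.1623*I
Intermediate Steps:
W = 2
J(b) = √(2 + b) (J(b) = √(b + 2) = √(2 + b))
z(B, q) = -4 + q*B²/6 (z(B, q) = -4 + ((B*B)*q)/6 = -4 + (B²*q)/6 = -4 + (q*B²)/6 = -4 + q*B²/6)
l(G) = √2*√G (l(G) = √(2*G) = √2*√G)
(34 + J(1))² + l(z(1, -6)) = (34 + √(2 + 1))² + √2*√(-4 + (⅙)*(-6)*1²) = (34 + √3)² + √2*√(-4 + (⅙)*(-6)*1) = (34 + √3)² + √2*√(-4 - 1) = (34 + √3)² + √2*√(-5) = (34 + √3)² + √2*(I*√5) = (34 + √3)² + I*√10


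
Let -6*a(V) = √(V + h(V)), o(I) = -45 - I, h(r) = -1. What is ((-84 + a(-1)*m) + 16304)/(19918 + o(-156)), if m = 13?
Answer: 16220/20029 - 13*I*√2/120174 ≈ 0.80983 - 0.00015298*I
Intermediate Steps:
a(V) = -√(-1 + V)/6 (a(V) = -√(V - 1)/6 = -√(-1 + V)/6)
((-84 + a(-1)*m) + 16304)/(19918 + o(-156)) = ((-84 - √(-1 - 1)/6*13) + 16304)/(19918 + (-45 - 1*(-156))) = ((-84 - I*√2/6*13) + 16304)/(19918 + (-45 + 156)) = ((-84 - I*√2/6*13) + 16304)/(19918 + 111) = ((-84 - I*√2/6*13) + 16304)/20029 = ((-84 - 13*I*√2/6) + 16304)*(1/20029) = (16220 - 13*I*√2/6)*(1/20029) = 16220/20029 - 13*I*√2/120174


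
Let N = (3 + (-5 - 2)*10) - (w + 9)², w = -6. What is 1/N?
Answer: -1/76 ≈ -0.013158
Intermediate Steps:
N = -76 (N = (3 + (-5 - 2)*10) - (-6 + 9)² = (3 - 7*10) - 1*3² = (3 - 70) - 1*9 = -67 - 9 = -76)
1/N = 1/(-76) = -1/76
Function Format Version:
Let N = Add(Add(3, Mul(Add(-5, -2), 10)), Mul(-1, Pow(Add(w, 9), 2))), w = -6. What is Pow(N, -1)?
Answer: Rational(-1, 76) ≈ -0.013158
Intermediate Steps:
N = -76 (N = Add(Add(3, Mul(Add(-5, -2), 10)), Mul(-1, Pow(Add(-6, 9), 2))) = Add(Add(3, Mul(-7, 10)), Mul(-1, Pow(3, 2))) = Add(Add(3, -70), Mul(-1, 9)) = Add(-67, -9) = -76)
Pow(N, -1) = Pow(-76, -1) = Rational(-1, 76)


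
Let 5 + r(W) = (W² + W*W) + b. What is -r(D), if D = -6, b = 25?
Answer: -92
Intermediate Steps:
r(W) = 20 + 2*W² (r(W) = -5 + ((W² + W*W) + 25) = -5 + ((W² + W²) + 25) = -5 + (2*W² + 25) = -5 + (25 + 2*W²) = 20 + 2*W²)
-r(D) = -(20 + 2*(-6)²) = -(20 + 2*36) = -(20 + 72) = -1*92 = -92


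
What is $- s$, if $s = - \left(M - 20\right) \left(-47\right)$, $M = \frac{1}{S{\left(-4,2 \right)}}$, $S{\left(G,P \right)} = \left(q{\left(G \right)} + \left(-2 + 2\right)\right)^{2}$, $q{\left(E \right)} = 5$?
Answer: $\frac{23453}{25} \approx 938.12$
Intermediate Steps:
$S{\left(G,P \right)} = 25$ ($S{\left(G,P \right)} = \left(5 + \left(-2 + 2\right)\right)^{2} = \left(5 + 0\right)^{2} = 5^{2} = 25$)
$M = \frac{1}{25} \approx 0.04$
$s = - \frac{23453}{25}$ ($s = - \left(\frac{1}{25} - 20\right) \left(-47\right) = - \frac{\left(-499\right) \left(-47\right)}{25} = \left(-1\right) \frac{23453}{25} = - \frac{23453}{25} \approx -938.12$)
$- s = \left(-1\right) \left(- \frac{23453}{25}\right) = \frac{23453}{25}$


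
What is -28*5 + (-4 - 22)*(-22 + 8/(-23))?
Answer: 10144/23 ≈ 441.04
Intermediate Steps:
-28*5 + (-4 - 22)*(-22 + 8/(-23)) = -140 - 26*(-22 + 8*(-1/23)) = -140 - 26*(-22 - 8/23) = -140 - 26*(-514/23) = -140 + 13364/23 = 10144/23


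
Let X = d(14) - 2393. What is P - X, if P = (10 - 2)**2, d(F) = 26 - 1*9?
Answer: 2440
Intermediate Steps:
d(F) = 17 (d(F) = 26 - 9 = 17)
P = 64 (P = 8**2 = 64)
X = -2376 (X = 17 - 2393 = -2376)
P - X = 64 - 1*(-2376) = 64 + 2376 = 2440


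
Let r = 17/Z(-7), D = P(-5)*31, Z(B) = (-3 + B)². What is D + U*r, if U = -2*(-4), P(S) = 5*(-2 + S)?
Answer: -27091/25 ≈ -1083.6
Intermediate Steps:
P(S) = -10 + 5*S
D = -1085 (D = (-10 + 5*(-5))*31 = (-10 - 25)*31 = -35*31 = -1085)
r = 17/100 (r = 17/((-3 - 7)²) = 17/((-10)²) = 17/100 ≈ 0.17000)
U = 8
D + U*r = -1085 + 8*(17/100) = -1085 + 34/25 = -27091/25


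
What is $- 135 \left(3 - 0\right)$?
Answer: $-405$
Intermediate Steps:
$- 135 \left(3 - 0\right) = - 135 \left(3 + 0\right) = \left(-135\right) 3 = -405$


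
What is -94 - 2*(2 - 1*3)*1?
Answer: -92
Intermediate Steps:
-94 - 2*(2 - 1*3)*1 = -94 - 2*(2 - 3)*1 = -94 - 2*(-1)*1 = -94 + 2*1 = -94 + 2 = -92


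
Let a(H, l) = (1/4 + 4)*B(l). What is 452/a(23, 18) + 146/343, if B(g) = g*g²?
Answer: 1886896/4250799 ≈ 0.44389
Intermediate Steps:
B(g) = g³
a(H, l) = 17*l³/4 (a(H, l) = (1/4 + 4)*l³ = (¼ + 4)*l³ = 17*l³/4)
452/a(23, 18) + 146/343 = 452/(((17/4)*18³)) + 146/343 = 452/(((17/4)*5832)) + 146*(1/343) = 452/24786 + 146/343 = 452*(1/24786) + 146/343 = 226/12393 + 146/343 = 1886896/4250799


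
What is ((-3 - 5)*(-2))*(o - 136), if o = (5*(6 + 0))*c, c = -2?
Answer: -3136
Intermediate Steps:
o = -60 (o = (5*(6 + 0))*(-2) = (5*6)*(-2) = 30*(-2) = -60)
((-3 - 5)*(-2))*(o - 136) = ((-3 - 5)*(-2))*(-60 - 136) = -8*(-2)*(-196) = 16*(-196) = -3136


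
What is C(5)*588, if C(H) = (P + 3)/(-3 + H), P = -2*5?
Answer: -2058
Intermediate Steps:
P = -10
C(H) = -7/(-3 + H) (C(H) = (-10 + 3)/(-3 + H) = -7/(-3 + H))
C(5)*588 = -7/(-3 + 5)*588 = -7/2*588 = -2058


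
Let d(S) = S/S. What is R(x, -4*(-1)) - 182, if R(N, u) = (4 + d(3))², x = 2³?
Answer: -157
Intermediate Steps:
x = 8
d(S) = 1
R(N, u) = 25 (R(N, u) = (4 + 1)² = 5² = 25)
R(x, -4*(-1)) - 182 = 25 - 182 = -157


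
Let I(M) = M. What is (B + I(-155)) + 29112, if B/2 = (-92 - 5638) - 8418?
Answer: 661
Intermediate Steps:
B = -28296 (B = 2*((-92 - 5638) - 8418) = 2*(-5730 - 8418) = 2*(-14148) = -28296)
(B + I(-155)) + 29112 = (-28296 - 155) + 29112 = -28451 + 29112 = 661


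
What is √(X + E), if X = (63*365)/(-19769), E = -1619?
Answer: I*√633181419614/19769 ≈ 40.251*I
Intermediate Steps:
X = -22995/19769 (X = 22995*(-1/19769) = -22995/19769 ≈ -1.1632)
√(X + E) = √(-22995/19769 - 1619) = √(-32029006/19769) = I*√633181419614/19769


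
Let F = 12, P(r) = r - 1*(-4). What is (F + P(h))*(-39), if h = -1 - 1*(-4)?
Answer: -741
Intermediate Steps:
h = 3 (h = -1 + 4 = 3)
P(r) = 4 + r (P(r) = r + 4 = 4 + r)
(F + P(h))*(-39) = (12 + (4 + 3))*(-39) = (12 + 7)*(-39) = 19*(-39) = -741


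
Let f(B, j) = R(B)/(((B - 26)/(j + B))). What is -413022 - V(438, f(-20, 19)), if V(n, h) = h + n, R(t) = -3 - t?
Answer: -19019177/46 ≈ -4.1346e+5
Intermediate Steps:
f(B, j) = (-3 - B)*(B + j)/(-26 + B) (f(B, j) = (-3 - B)/(((B - 26)/(j + B))) = (-3 - B)/(((-26 + B)/(B + j))) = (-3 - B)*((B + j)/(-26 + B)) = (-3 - B)*(B + j)/(-26 + B))
-413022 - V(438, f(-20, 19)) = -413022 - (-(3 - 20)*(-20 + 19)/(-26 - 20) + 438) = -413022 - (-1*(-17)*(-1)/(-46) + 438) = -413022 - (-1*(-1/46)*(-17)*(-1) + 438) = -413022 - (17/46 + 438) = -413022 - 1*20165/46 = -413022 - 20165/46 = -19019177/46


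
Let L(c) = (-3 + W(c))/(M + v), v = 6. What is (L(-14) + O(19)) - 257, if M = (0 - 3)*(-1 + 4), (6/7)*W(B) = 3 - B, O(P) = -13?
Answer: -4961/18 ≈ -275.61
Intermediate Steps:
W(B) = 7/2 - 7*B/6 (W(B) = 7*(3 - B)/6 = 7/2 - 7*B/6)
M = -9 (M = -3*3 = -9)
L(c) = -⅙ + 7*c/18 (L(c) = (-3 + (7/2 - 7*c/6))/(-9 + 6) = (½ - 7*c/6)/(-3) = (½ - 7*c/6)*(-⅓) = -⅙ + 7*c/18)
(L(-14) + O(19)) - 257 = ((-⅙ + (7/18)*(-14)) - 13) - 257 = ((-⅙ - 49/9) - 13) - 257 = (-101/18 - 13) - 257 = -335/18 - 257 = -4961/18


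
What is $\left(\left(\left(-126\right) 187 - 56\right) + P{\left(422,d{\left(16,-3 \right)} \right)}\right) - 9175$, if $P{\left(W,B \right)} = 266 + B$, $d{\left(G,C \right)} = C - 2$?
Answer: $-32532$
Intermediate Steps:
$d{\left(G,C \right)} = -2 + C$
$\left(\left(\left(-126\right) 187 - 56\right) + P{\left(422,d{\left(16,-3 \right)} \right)}\right) - 9175 = \left(\left(\left(-126\right) 187 - 56\right) + \left(266 - 5\right)\right) - 9175 = \left(\left(-23562 - 56\right) + \left(266 - 5\right)\right) - 9175 = \left(-23618 + 261\right) - 9175 = -23357 - 9175 = -32532$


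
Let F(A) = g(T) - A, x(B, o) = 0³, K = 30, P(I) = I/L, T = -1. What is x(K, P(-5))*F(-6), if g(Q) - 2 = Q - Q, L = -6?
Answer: 0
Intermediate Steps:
P(I) = -I/6 (P(I) = I/(-6) = I*(-⅙) = -I/6)
g(Q) = 2 (g(Q) = 2 + (Q - Q) = 2 + 0 = 2)
x(B, o) = 0
F(A) = 2 - A
x(K, P(-5))*F(-6) = 0*(2 - 1*(-6)) = 0*(2 + 6) = 0*8 = 0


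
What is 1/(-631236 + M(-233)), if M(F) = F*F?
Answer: -1/576947 ≈ -1.7333e-6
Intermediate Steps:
M(F) = F²
1/(-631236 + M(-233)) = 1/(-631236 + (-233)²) = 1/(-631236 + 54289) = 1/(-576947) = -1/576947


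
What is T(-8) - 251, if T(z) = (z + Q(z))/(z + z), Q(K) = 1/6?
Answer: -24049/96 ≈ -250.51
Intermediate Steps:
Q(K) = 1/6 (Q(K) = 1*(1/6) = 1/6)
T(z) = (1/6 + z)/(2*z) (T(z) = (z + 1/6)/(z + z) = (1/6 + z)/((2*z)) = (1/6 + z)*(1/(2*z)) = (1/6 + z)/(2*z))
T(-8) - 251 = (1/12)*(1 + 6*(-8))/(-8) - 251 = (1/12)*(-1/8)*(1 - 48) - 251 = (1/12)*(-1/8)*(-47) - 251 = 47/96 - 251 = -24049/96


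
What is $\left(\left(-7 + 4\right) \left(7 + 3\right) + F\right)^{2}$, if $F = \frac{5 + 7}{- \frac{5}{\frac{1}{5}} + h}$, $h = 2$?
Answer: $\frac{492804}{529} \approx 931.58$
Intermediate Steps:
$F = - \frac{12}{23}$ ($F = \frac{5 + 7}{- \frac{5}{\frac{1}{5}} + 2} = \frac{12}{- 5 \frac{1}{\frac{1}{5}} + 2} = \frac{12}{\left(-5\right) 5 + 2} = \frac{12}{-25 + 2} = \frac{12}{-23} = 12 \left(- \frac{1}{23}\right) = - \frac{12}{23} \approx -0.52174$)
$\left(\left(-7 + 4\right) \left(7 + 3\right) + F\right)^{2} = \left(\left(-7 + 4\right) \left(7 + 3\right) - \frac{12}{23}\right)^{2} = \left(\left(-3\right) 10 - \frac{12}{23}\right)^{2} = \left(-30 - \frac{12}{23}\right)^{2} = \left(- \frac{702}{23}\right)^{2} = \frac{492804}{529}$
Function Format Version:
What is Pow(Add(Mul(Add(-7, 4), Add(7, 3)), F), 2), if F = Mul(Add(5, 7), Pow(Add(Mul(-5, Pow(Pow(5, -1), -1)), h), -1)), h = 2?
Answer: Rational(492804, 529) ≈ 931.58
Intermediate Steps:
F = Rational(-12, 23) (F = Mul(Add(5, 7), Pow(Add(Mul(-5, Pow(Pow(5, -1), -1)), 2), -1)) = Mul(12, Pow(Add(Mul(-5, Pow(Rational(1, 5), -1)), 2), -1)) = Mul(12, Pow(Add(Mul(-5, 5), 2), -1)) = Mul(12, Pow(Add(-25, 2), -1)) = Mul(12, Pow(-23, -1)) = Mul(12, Rational(-1, 23)) = Rational(-12, 23) ≈ -0.52174)
Pow(Add(Mul(Add(-7, 4), Add(7, 3)), F), 2) = Pow(Add(Mul(Add(-7, 4), Add(7, 3)), Rational(-12, 23)), 2) = Pow(Add(Mul(-3, 10), Rational(-12, 23)), 2) = Pow(Add(-30, Rational(-12, 23)), 2) = Pow(Rational(-702, 23), 2) = Rational(492804, 529)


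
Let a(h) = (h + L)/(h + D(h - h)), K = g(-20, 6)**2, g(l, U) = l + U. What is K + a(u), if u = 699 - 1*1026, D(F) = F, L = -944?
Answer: 65363/327 ≈ 199.89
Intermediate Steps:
g(l, U) = U + l
K = 196 (K = (6 - 20)**2 = (-14)**2 = 196)
u = -327 (u = 699 - 1026 = -327)
a(h) = (-944 + h)/h (a(h) = (h - 944)/(h + (h - h)) = (-944 + h)/(h + 0) = (-944 + h)/h)
K + a(u) = 196 + (-944 - 327)/(-327) = 196 - 1/327*(-1271) = 196 + 1271/327 = 65363/327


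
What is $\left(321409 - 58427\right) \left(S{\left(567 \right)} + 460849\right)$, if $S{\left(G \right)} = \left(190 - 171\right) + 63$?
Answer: $121216556242$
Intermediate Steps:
$S{\left(G \right)} = 82$ ($S{\left(G \right)} = 19 + 63 = 82$)
$\left(321409 - 58427\right) \left(S{\left(567 \right)} + 460849\right) = \left(321409 - 58427\right) \left(82 + 460849\right) = 262982 \cdot 460931 = 121216556242$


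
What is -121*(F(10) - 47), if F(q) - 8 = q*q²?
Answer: -116281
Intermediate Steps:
F(q) = 8 + q³ (F(q) = 8 + q*q² = 8 + q³)
-121*(F(10) - 47) = -121*((8 + 10³) - 47) = -121*((8 + 1000) - 47) = -121*(1008 - 47) = -121*961 = -116281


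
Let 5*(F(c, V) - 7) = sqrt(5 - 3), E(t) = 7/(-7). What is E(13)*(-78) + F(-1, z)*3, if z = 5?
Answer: 99 + 3*sqrt(2)/5 ≈ 99.849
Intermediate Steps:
E(t) = -1 (E(t) = 7*(-1/7) = -1)
F(c, V) = 7 + sqrt(2)/5 (F(c, V) = 7 + sqrt(5 - 3)/5 = 7 + sqrt(2)/5)
E(13)*(-78) + F(-1, z)*3 = -1*(-78) + (7 + sqrt(2)/5)*3 = 78 + (21 + 3*sqrt(2)/5) = 99 + 3*sqrt(2)/5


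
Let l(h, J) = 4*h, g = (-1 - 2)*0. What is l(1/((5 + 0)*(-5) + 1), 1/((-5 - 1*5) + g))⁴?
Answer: 1/1296 ≈ 0.00077160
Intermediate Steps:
g = 0 (g = -3*0 = 0)
l(1/((5 + 0)*(-5) + 1), 1/((-5 - 1*5) + g))⁴ = (4/((5 + 0)*(-5) + 1))⁴ = (4/(5*(-5) + 1))⁴ = (4/(-25 + 1))⁴ = (4/(-24))⁴ = (4*(-1/24))⁴ = (-⅙)⁴ = 1/1296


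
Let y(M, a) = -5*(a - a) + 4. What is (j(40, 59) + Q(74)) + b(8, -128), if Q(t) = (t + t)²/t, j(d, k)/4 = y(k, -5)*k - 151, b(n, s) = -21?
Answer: 615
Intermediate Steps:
y(M, a) = 4 (y(M, a) = -5*0 + 4 = 0 + 4 = 4)
j(d, k) = -604 + 16*k (j(d, k) = 4*(4*k - 151) = 4*(-151 + 4*k) = -604 + 16*k)
Q(t) = 4*t (Q(t) = (2*t)²/t = (4*t²)/t = 4*t)
(j(40, 59) + Q(74)) + b(8, -128) = ((-604 + 16*59) + 4*74) - 21 = ((-604 + 944) + 296) - 21 = (340 + 296) - 21 = 636 - 21 = 615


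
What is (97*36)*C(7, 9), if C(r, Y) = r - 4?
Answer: 10476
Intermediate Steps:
C(r, Y) = -4 + r
(97*36)*C(7, 9) = (97*36)*(-4 + 7) = 3492*3 = 10476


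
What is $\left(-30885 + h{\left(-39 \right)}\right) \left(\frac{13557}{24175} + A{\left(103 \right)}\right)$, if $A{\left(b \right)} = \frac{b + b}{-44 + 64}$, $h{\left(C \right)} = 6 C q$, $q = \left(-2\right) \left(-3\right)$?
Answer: $- \frac{16955567391}{48350} \approx -3.5068 \cdot 10^{5}$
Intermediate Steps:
$q = 6$
$h{\left(C \right)} = 36 C$ ($h{\left(C \right)} = 6 C 6 = 36 C$)
$A{\left(b \right)} = \frac{b}{10}$ ($A{\left(b \right)} = \frac{2 b}{20} = 2 b \frac{1}{20} = \frac{b}{10}$)
$\left(-30885 + h{\left(-39 \right)}\right) \left(\frac{13557}{24175} + A{\left(103 \right)}\right) = \left(-30885 + 36 \left(-39\right)\right) \left(\frac{13557}{24175} + \frac{1}{10} \cdot 103\right) = \left(-30885 - 1404\right) \left(13557 \cdot \frac{1}{24175} + \frac{103}{10}\right) = - 32289 \left(\frac{13557}{24175} + \frac{103}{10}\right) = \left(-32289\right) \frac{525119}{48350} = - \frac{16955567391}{48350}$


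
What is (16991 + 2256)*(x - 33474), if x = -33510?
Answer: -1289241048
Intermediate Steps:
(16991 + 2256)*(x - 33474) = (16991 + 2256)*(-33510 - 33474) = 19247*(-66984) = -1289241048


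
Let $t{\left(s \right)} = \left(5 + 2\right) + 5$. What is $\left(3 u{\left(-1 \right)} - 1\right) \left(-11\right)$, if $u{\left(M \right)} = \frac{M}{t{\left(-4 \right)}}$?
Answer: $\frac{55}{4} \approx 13.75$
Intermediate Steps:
$t{\left(s \right)} = 12$ ($t{\left(s \right)} = 7 + 5 = 12$)
$u{\left(M \right)} = \frac{M}{12}$
$\left(3 u{\left(-1 \right)} - 1\right) \left(-11\right) = \left(3 \cdot \frac{1}{12} \left(-1\right) - 1\right) \left(-11\right) = \left(3 \left(- \frac{1}{12}\right) - 1\right) \left(-11\right) = \left(- \frac{1}{4} - 1\right) \left(-11\right) = \left(- \frac{5}{4}\right) \left(-11\right) = \frac{55}{4}$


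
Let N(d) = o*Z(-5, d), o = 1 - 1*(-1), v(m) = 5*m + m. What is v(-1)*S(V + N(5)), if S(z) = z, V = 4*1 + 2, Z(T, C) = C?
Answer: -96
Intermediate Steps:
v(m) = 6*m
V = 6 (V = 4 + 2 = 6)
o = 2 (o = 1 + 1 = 2)
N(d) = 2*d
v(-1)*S(V + N(5)) = (6*(-1))*(6 + 2*5) = -6*(6 + 10) = -6*16 = -96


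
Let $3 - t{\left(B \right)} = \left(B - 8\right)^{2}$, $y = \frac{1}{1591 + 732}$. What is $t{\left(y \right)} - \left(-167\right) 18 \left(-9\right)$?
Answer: $- \frac{146321423668}{5396329} \approx -27115.0$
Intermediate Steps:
$y = \frac{1}{2323} \approx 0.00043048$
$t{\left(B \right)} = 3 - \left(-8 + B\right)^{2}$ ($t{\left(B \right)} = 3 - \left(B - 8\right)^{2} = 3 - \left(-8 + B\right)^{2}$)
$t{\left(y \right)} - \left(-167\right) 18 \left(-9\right) = \left(3 - \left(-8 + \frac{1}{2323}\right)^{2}\right) - \left(-167\right) 18 \left(-9\right) = \left(3 - \left(- \frac{18583}{2323}\right)^{2}\right) - \left(-3006\right) \left(-9\right) = \left(3 - \frac{345327889}{5396329}\right) - 27054 = - \frac{329138902}{5396329} - 27054 = - \frac{146321423668}{5396329}$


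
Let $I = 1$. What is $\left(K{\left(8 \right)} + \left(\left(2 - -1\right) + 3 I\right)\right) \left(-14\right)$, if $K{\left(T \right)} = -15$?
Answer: $126$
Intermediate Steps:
$\left(K{\left(8 \right)} + \left(\left(2 - -1\right) + 3 I\right)\right) \left(-14\right) = \left(-15 + \left(\left(2 - -1\right) + 3 \cdot 1\right)\right) \left(-14\right) = \left(-15 + \left(\left(2 + 1\right) + 3\right)\right) \left(-14\right) = \left(-15 + \left(3 + 3\right)\right) \left(-14\right) = \left(-15 + 6\right) \left(-14\right) = \left(-9\right) \left(-14\right) = 126$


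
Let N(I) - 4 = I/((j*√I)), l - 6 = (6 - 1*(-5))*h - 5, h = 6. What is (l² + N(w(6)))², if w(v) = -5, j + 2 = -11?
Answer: (58409 - I*√5)²/169 ≈ 2.0187e+7 - 1545.6*I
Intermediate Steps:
j = -13 (j = -2 - 11 = -13)
l = 67 (l = 6 + ((6 - 1*(-5))*6 - 5) = 6 + ((6 + 5)*6 - 5) = 6 + (11*6 - 5) = 6 + (66 - 5) = 6 + 61 = 67)
N(I) = 4 - √I/13 (N(I) = 4 + I/((-13*√I)) = 4 + I*(-1/(13*√I)) = 4 - √I/13)
(l² + N(w(6)))² = (67² + (4 - I*√5/13))² = (4489 + (4 - I*√5/13))² = (4493 - I*√5/13)²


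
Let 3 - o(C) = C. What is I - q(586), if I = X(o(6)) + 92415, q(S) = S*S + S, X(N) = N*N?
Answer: -251558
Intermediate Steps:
o(C) = 3 - C
X(N) = N²
q(S) = S + S² (q(S) = S² + S = S + S²)
I = 92424 (I = (3 - 1*6)² + 92415 = (3 - 6)² + 92415 = (-3)² + 92415 = 9 + 92415 = 92424)
I - q(586) = 92424 - 586*(1 + 586) = 92424 - 586*587 = 92424 - 1*343982 = 92424 - 343982 = -251558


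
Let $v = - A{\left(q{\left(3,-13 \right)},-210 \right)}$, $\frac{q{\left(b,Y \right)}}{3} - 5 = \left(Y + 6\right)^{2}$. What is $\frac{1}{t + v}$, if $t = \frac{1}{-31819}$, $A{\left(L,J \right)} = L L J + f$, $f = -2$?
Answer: $\frac{31819}{175362209197} \approx 1.8145 \cdot 10^{-7}$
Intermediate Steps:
$q{\left(b,Y \right)} = 15 + 3 \left(6 + Y\right)^{2}$ ($q{\left(b,Y \right)} = 15 + 3 \left(Y + 6\right)^{2} = 15 + 3 \left(6 + Y\right)^{2}$)
$A{\left(L,J \right)} = -2 + J L^{2}$ ($A{\left(L,J \right)} = L L J - 2 = L^{2} J - 2 = J L^{2} - 2 = -2 + J L^{2}$)
$t = - \frac{1}{31819} \approx -3.1428 \cdot 10^{-5}$
$v = 5511242$ ($v = - (-2 - 210 \left(15 + 3 \left(6 - 13\right)^{2}\right)^{2}) = - (-2 - 210 \left(15 + 3 \left(-7\right)^{2}\right)^{2}) = - (-2 - 210 \left(15 + 3 \cdot 49\right)^{2}) = - (-2 - 210 \left(15 + 147\right)^{2}) = - (-2 - 210 \cdot 162^{2}) = - (-2 - 5511240) = \left(-1\right) \left(-5511242\right) = 5511242$)
$\frac{1}{t + v} = \frac{1}{- \frac{1}{31819} + 5511242} = \frac{1}{\frac{175362209197}{31819}} = \frac{31819}{175362209197}$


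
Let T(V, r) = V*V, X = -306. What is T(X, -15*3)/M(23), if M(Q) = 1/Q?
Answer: 2153628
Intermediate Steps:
T(V, r) = V**2
T(X, -15*3)/M(23) = (-306)**2/(1/23) = 93636/(1/23) = 93636*23 = 2153628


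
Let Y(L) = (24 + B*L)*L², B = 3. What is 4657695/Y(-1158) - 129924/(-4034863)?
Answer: 38818506134561/1244439386424360 ≈ 0.031194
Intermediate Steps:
Y(L) = L²*(24 + 3*L) (Y(L) = (24 + 3*L)*L² = L²*(24 + 3*L))
4657695/Y(-1158) - 129924/(-4034863) = 4657695/((3*(-1158)²*(8 - 1158))) - 129924/(-4034863) = 4657695/((3*1340964*(-1150))) - 129924*(-1/4034863) = 4657695/(-4626325800) + 129924/4034863 = 4657695*(-1/4626325800) + 129924/4034863 = -310513/308421720 + 129924/4034863 = 38818506134561/1244439386424360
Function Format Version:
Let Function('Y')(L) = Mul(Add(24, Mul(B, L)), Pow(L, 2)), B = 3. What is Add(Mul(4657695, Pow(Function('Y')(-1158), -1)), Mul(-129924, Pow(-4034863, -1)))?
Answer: Rational(38818506134561, 1244439386424360) ≈ 0.031194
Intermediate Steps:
Function('Y')(L) = Mul(Pow(L, 2), Add(24, Mul(3, L))) (Function('Y')(L) = Mul(Add(24, Mul(3, L)), Pow(L, 2)) = Mul(Pow(L, 2), Add(24, Mul(3, L))))
Add(Mul(4657695, Pow(Function('Y')(-1158), -1)), Mul(-129924, Pow(-4034863, -1))) = Add(Mul(4657695, Pow(Mul(3, Pow(-1158, 2), Add(8, -1158)), -1)), Mul(-129924, Pow(-4034863, -1))) = Add(Mul(4657695, Pow(Mul(3, 1340964, -1150), -1)), Mul(-129924, Rational(-1, 4034863))) = Add(Mul(4657695, Pow(-4626325800, -1)), Rational(129924, 4034863)) = Add(Mul(4657695, Rational(-1, 4626325800)), Rational(129924, 4034863)) = Add(Rational(-310513, 308421720), Rational(129924, 4034863)) = Rational(38818506134561, 1244439386424360)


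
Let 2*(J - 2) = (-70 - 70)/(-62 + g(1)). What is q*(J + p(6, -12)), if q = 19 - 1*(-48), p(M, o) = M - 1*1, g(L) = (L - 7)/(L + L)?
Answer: 7035/13 ≈ 541.15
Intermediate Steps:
g(L) = (-7 + L)/(2*L) (g(L) = (-7 + L)/((2*L)) = (-7 + L)*(1/(2*L)) = (-7 + L)/(2*L))
p(M, o) = -1 + M (p(M, o) = M - 1 = -1 + M)
q = 67 (q = 19 + 48 = 67)
J = 40/13 (J = 2 + ((-70 - 70)/(-62 + (½)*(-7 + 1)/1))/2 = 2 + (-140/(-62 + (½)*1*(-6)))/2 = 2 + (-140/(-62 - 3))/2 = 2 + (-140/(-65))/2 = 2 + (-140*(-1/65))/2 = 2 + (½)*(28/13) = 2 + 14/13 = 40/13 ≈ 3.0769)
q*(J + p(6, -12)) = 67*(40/13 + (-1 + 6)) = 67*(40/13 + 5) = 67*(105/13) = 7035/13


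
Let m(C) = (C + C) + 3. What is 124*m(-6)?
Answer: -1116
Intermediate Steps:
m(C) = 3 + 2*C (m(C) = 2*C + 3 = 3 + 2*C)
124*m(-6) = 124*(3 + 2*(-6)) = 124*(3 - 12) = 124*(-9) = -1116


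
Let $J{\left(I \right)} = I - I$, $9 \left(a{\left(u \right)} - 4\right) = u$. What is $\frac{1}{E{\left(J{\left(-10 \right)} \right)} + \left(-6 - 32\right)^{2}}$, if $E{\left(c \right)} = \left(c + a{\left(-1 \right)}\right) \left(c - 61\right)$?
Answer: $\frac{9}{10861} \approx 0.00082865$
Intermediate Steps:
$a{\left(u \right)} = 4 + \frac{u}{9}$
$J{\left(I \right)} = 0$
$E{\left(c \right)} = \left(-61 + c\right) \left(\frac{35}{9} + c\right)$ ($E{\left(c \right)} = \left(c + \left(4 + \frac{1}{9} \left(-1\right)\right)\right) \left(c - 61\right) = \left(c + \left(4 - \frac{1}{9}\right)\right) \left(c - 61\right) = \left(c + \frac{35}{9}\right) \left(-61 + c\right) = \left(\frac{35}{9} + c\right) \left(-61 + c\right) = \left(-61 + c\right) \left(\frac{35}{9} + c\right)$)
$\frac{1}{E{\left(J{\left(-10 \right)} \right)} + \left(-6 - 32\right)^{2}} = \frac{1}{\left(- \frac{2135}{9} + 0^{2} - 0\right) + \left(-6 - 32\right)^{2}} = \frac{1}{\left(- \frac{2135}{9} + 0 + 0\right) + \left(-38\right)^{2}} = \frac{1}{- \frac{2135}{9} + 1444} = \frac{1}{\frac{10861}{9}} = \frac{9}{10861}$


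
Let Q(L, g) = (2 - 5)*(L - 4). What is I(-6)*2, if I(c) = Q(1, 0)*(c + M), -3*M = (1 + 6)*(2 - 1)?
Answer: -150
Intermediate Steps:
Q(L, g) = 12 - 3*L (Q(L, g) = -3*(-4 + L) = 12 - 3*L)
M = -7/3 (M = -(1 + 6)*(2 - 1)/3 = -7/3 ≈ -2.3333)
I(c) = -21 + 9*c (I(c) = (12 - 3*1)*(c - 7/3) = (12 - 3)*(-7/3 + c) = 9*(-7/3 + c) = -21 + 9*c)
I(-6)*2 = (-21 + 9*(-6))*2 = (-21 - 54)*2 = -75*2 = -150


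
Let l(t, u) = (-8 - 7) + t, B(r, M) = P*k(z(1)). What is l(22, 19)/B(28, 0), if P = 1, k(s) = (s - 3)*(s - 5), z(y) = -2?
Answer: 1/5 ≈ 0.20000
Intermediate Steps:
k(s) = (-5 + s)*(-3 + s) (k(s) = (-3 + s)*(-5 + s) = (-5 + s)*(-3 + s))
B(r, M) = 35 (B(r, M) = 1*(15 + (-2)**2 - 8*(-2)) = 1*(15 + 4 + 16) = 1*35 = 35)
l(t, u) = -15 + t
l(22, 19)/B(28, 0) = (-15 + 22)/35 = 7*(1/35) = 1/5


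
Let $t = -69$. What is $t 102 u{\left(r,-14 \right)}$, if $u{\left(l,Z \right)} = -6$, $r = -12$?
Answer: $42228$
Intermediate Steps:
$t 102 u{\left(r,-14 \right)} = \left(-69\right) 102 \left(-6\right) = \left(-7038\right) \left(-6\right) = 42228$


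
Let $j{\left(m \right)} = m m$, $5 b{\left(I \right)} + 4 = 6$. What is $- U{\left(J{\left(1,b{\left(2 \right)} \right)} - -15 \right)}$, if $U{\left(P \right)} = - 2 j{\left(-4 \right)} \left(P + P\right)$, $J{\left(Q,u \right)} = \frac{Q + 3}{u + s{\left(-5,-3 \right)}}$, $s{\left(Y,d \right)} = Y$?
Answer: $\frac{20800}{23} \approx 904.35$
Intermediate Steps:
$b{\left(I \right)} = \frac{2}{5}$ ($b{\left(I \right)} = - \frac{4}{5} + \frac{1}{5} \cdot 6 = - \frac{4}{5} + \frac{6}{5} = \frac{2}{5}$)
$j{\left(m \right)} = m^{2}$
$J{\left(Q,u \right)} = \frac{3 + Q}{-5 + u}$ ($J{\left(Q,u \right)} = \frac{Q + 3}{u - 5} = \frac{3 + Q}{-5 + u}$)
$U{\left(P \right)} = - 64 P$ ($U{\left(P \right)} = - 2 \left(-4\right)^{2} \left(P + P\right) = \left(-2\right) 16 \cdot 2 P = - 32 \cdot 2 P = - 64 P$)
$- U{\left(J{\left(1,b{\left(2 \right)} \right)} - -15 \right)} = - \left(-64\right) \left(\frac{3 + 1}{-5 + \frac{2}{5}} - -15\right) = - \left(-64\right) \left(\frac{1}{- \frac{23}{5}} \cdot 4 + 15\right) = - \left(-64\right) \left(\left(- \frac{5}{23}\right) 4 + 15\right) = - \left(-64\right) \left(- \frac{20}{23} + 15\right) = - \frac{\left(-64\right) 325}{23} = \left(-1\right) \left(- \frac{20800}{23}\right) = \frac{20800}{23}$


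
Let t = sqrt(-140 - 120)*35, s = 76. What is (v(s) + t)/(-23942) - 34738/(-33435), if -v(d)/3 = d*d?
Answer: 705529438/400250385 - 35*I*sqrt(65)/11971 ≈ 1.7627 - 0.023572*I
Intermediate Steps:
v(d) = -3*d**2 (v(d) = -3*d*d = -3*d**2)
t = 70*I*sqrt(65) (t = sqrt(-260)*35 = (2*I*sqrt(65))*35 = 70*I*sqrt(65) ≈ 564.36*I)
(v(s) + t)/(-23942) - 34738/(-33435) = (-3*76**2 + 70*I*sqrt(65))/(-23942) - 34738/(-33435) = (-3*5776 + 70*I*sqrt(65))*(-1/23942) - 34738*(-1/33435) = (-17328 + 70*I*sqrt(65))*(-1/23942) + 34738/33435 = (8664/11971 - 35*I*sqrt(65)/11971) + 34738/33435 = 705529438/400250385 - 35*I*sqrt(65)/11971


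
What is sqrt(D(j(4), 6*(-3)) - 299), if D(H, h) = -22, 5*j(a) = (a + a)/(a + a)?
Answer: I*sqrt(321) ≈ 17.916*I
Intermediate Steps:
j(a) = 1/5 (j(a) = ((a + a)/(a + a))/5 = ((2*a)/((2*a)))/5 = ((2*a)*(1/(2*a)))/5 = (1/5)*1 = 1/5)
sqrt(D(j(4), 6*(-3)) - 299) = sqrt(-22 - 299) = sqrt(-321) = I*sqrt(321)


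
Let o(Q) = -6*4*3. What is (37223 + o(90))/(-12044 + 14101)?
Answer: 37151/2057 ≈ 18.061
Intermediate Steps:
o(Q) = -72 (o(Q) = -24*3 = -72)
(37223 + o(90))/(-12044 + 14101) = (37223 - 72)/(-12044 + 14101) = 37151/2057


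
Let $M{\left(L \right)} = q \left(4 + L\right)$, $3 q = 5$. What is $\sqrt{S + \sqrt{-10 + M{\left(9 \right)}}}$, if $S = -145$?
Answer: $\frac{\sqrt{-1305 + 3 \sqrt{105}}}{3} \approx 11.899 i$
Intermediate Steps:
$q = \frac{5}{3}$ ($q = \frac{1}{3} \cdot 5 = \frac{5}{3} \approx 1.6667$)
$M{\left(L \right)} = \frac{20}{3} + \frac{5 L}{3}$ ($M{\left(L \right)} = \frac{5 \left(4 + L\right)}{3} = \frac{20}{3} + \frac{5 L}{3}$)
$\sqrt{S + \sqrt{-10 + M{\left(9 \right)}}} = \sqrt{-145 + \sqrt{-10 + \left(\frac{20}{3} + \frac{5}{3} \cdot 9\right)}} = \sqrt{-145 + \sqrt{-10 + \left(\frac{20}{3} + 15\right)}} = \sqrt{-145 + \sqrt{-10 + \frac{65}{3}}} = \sqrt{-145 + \sqrt{\frac{35}{3}}} = \sqrt{-145 + \frac{\sqrt{105}}{3}}$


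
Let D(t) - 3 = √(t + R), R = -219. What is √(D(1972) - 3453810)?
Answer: √(-3453807 + √1753) ≈ 1858.4*I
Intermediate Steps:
D(t) = 3 + √(-219 + t) (D(t) = 3 + √(t - 219) = 3 + √(-219 + t))
√(D(1972) - 3453810) = √((3 + √(-219 + 1972)) - 3453810) = √((3 + √1753) - 3453810) = √(-3453807 + √1753)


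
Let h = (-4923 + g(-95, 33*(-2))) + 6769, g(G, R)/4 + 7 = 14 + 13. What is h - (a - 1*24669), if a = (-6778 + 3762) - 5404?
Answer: 35015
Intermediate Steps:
g(G, R) = 80 (g(G, R) = -28 + 4*(14 + 13) = -28 + 4*27 = -28 + 108 = 80)
a = -8420 (a = -3016 - 5404 = -8420)
h = 1926 (h = (-4923 + 80) + 6769 = -4843 + 6769 = 1926)
h - (a - 1*24669) = 1926 - (-8420 - 1*24669) = 1926 - (-8420 - 24669) = 1926 - 1*(-33089) = 1926 + 33089 = 35015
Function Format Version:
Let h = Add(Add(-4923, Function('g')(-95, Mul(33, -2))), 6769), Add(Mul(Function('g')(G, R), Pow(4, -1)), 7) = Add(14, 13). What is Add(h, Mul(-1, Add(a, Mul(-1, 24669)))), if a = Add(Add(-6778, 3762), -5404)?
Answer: 35015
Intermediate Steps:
Function('g')(G, R) = 80 (Function('g')(G, R) = Add(-28, Mul(4, Add(14, 13))) = Add(-28, Mul(4, 27)) = Add(-28, 108) = 80)
a = -8420 (a = Add(-3016, -5404) = -8420)
h = 1926 (h = Add(Add(-4923, 80), 6769) = Add(-4843, 6769) = 1926)
Add(h, Mul(-1, Add(a, Mul(-1, 24669)))) = Add(1926, Mul(-1, Add(-8420, Mul(-1, 24669)))) = Add(1926, Mul(-1, Add(-8420, -24669))) = Add(1926, Mul(-1, -33089)) = Add(1926, 33089) = 35015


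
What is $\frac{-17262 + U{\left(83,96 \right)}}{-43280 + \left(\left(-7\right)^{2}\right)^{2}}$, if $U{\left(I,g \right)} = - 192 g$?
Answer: $\frac{35694}{40879} \approx 0.87316$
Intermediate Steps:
$\frac{-17262 + U{\left(83,96 \right)}}{-43280 + \left(\left(-7\right)^{2}\right)^{2}} = \frac{-17262 - 18432}{-43280 + \left(\left(-7\right)^{2}\right)^{2}} = \frac{-17262 - 18432}{-43280 + 49^{2}} = - \frac{35694}{-43280 + 2401} = - \frac{35694}{-40879} = \left(-35694\right) \left(- \frac{1}{40879}\right) = \frac{35694}{40879}$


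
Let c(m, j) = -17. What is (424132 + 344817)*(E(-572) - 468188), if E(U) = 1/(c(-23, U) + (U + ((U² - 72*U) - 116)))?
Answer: -132363347264830207/367663 ≈ -3.6001e+11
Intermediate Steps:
E(U) = 1/(-133 + U² - 71*U) (E(U) = 1/(-17 + (U + ((U² - 72*U) - 116))) = 1/(-17 + (U + (-116 + U² - 72*U))) = 1/(-17 + (-116 + U² - 71*U)) = 1/(-133 + U² - 71*U))
(424132 + 344817)*(E(-572) - 468188) = (424132 + 344817)*(1/(-133 + (-572)² - 71*(-572)) - 468188) = 768949*(1/(-133 + 327184 + 40612) - 468188) = 768949*(1/367663 - 468188) = 768949*(-172135404643/367663) = -132363347264830207/367663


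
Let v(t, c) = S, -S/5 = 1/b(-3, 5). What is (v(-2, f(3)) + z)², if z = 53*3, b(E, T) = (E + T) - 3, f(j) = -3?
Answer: 26896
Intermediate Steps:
b(E, T) = -3 + E + T
S = 5 (S = -5/(-3 - 3 + 5) = -5/(-1) = -5*(-1) = 5)
v(t, c) = 5
z = 159
(v(-2, f(3)) + z)² = (5 + 159)² = 164² = 26896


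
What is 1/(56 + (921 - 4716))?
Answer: -1/3739 ≈ -0.00026745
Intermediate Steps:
1/(56 + (921 - 4716)) = 1/(56 - 3795) = 1/(-3739) = -1/3739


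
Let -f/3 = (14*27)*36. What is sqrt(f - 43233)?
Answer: I*sqrt(84057) ≈ 289.93*I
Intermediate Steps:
f = -40824 (f = -3*14*27*36 = -1134*36 = -3*13608 = -40824)
sqrt(f - 43233) = sqrt(-40824 - 43233) = sqrt(-84057) = I*sqrt(84057)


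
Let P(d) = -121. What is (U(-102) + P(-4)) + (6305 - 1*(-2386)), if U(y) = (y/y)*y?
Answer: 8468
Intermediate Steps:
U(y) = y (U(y) = 1*y = y)
(U(-102) + P(-4)) + (6305 - 1*(-2386)) = (-102 - 121) + (6305 - 1*(-2386)) = -223 + (6305 + 2386) = -223 + 8691 = 8468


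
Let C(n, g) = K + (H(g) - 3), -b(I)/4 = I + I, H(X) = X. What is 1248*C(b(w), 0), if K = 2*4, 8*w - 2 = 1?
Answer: 6240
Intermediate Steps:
w = 3/8 (w = ¼ + (⅛)*1 = ¼ + ⅛ = 3/8 ≈ 0.37500)
K = 8
b(I) = -8*I (b(I) = -4*(I + I) = -8*I)
C(n, g) = 5 + g (C(n, g) = 8 + (g - 3) = 8 + (-3 + g) = 5 + g)
1248*C(b(w), 0) = 1248*(5 + 0) = 1248*5 = 6240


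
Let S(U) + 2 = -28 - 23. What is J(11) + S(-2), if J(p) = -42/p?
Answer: -625/11 ≈ -56.818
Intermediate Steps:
S(U) = -53 (S(U) = -2 + (-28 - 23) = -2 - 51 = -53)
J(11) + S(-2) = -42/11 - 53 = -625/11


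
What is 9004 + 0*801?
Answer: 9004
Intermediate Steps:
9004 + 0*801 = 9004 + 0 = 9004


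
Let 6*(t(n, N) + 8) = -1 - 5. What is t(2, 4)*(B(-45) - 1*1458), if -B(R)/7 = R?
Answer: 10287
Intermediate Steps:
B(R) = -7*R
t(n, N) = -9 (t(n, N) = -8 + (-1 - 5)/6 = -8 + (⅙)*(-6) = -8 - 1 = -9)
t(2, 4)*(B(-45) - 1*1458) = -9*(-7*(-45) - 1*1458) = -9*(315 - 1458) = -9*(-1143) = 10287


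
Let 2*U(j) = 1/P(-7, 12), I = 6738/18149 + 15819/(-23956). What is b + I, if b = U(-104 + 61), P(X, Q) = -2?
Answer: -58594466/108694361 ≈ -0.53908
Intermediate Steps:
I = -125683503/434777444 (I = 6738*(1/18149) + 15819*(-1/23956) = 6738/18149 - 15819/23956 = -125683503/434777444 ≈ -0.28908)
U(j) = -1/4 (U(j) = (1/2)/(-2) = (1/2)*(-1/2) = -1/4)
b = -1/4 ≈ -0.25000
b + I = -1/4 - 125683503/434777444 = -58594466/108694361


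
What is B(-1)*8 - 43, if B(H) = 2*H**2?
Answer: -27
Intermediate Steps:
B(-1)*8 - 43 = (2*(-1)**2)*8 - 43 = (2*1)*8 - 43 = 2*8 - 43 = 16 - 43 = -27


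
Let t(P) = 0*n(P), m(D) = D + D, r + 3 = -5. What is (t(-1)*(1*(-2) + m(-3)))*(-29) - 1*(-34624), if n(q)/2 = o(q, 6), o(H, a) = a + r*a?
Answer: 34624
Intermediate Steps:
r = -8 (r = -3 - 5 = -8)
o(H, a) = -7*a (o(H, a) = a - 8*a = -7*a)
n(q) = -84 (n(q) = 2*(-7*6) = 2*(-42) = -84)
m(D) = 2*D
t(P) = 0 (t(P) = 0*(-84) = 0)
(t(-1)*(1*(-2) + m(-3)))*(-29) - 1*(-34624) = (0*(1*(-2) + 2*(-3)))*(-29) - 1*(-34624) = (0*(-2 - 6))*(-29) + 34624 = (0*(-8))*(-29) + 34624 = 0*(-29) + 34624 = 0 + 34624 = 34624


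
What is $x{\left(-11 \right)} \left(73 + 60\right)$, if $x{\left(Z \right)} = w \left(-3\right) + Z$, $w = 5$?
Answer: $-3458$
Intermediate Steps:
$x{\left(Z \right)} = -15 + Z$ ($x{\left(Z \right)} = 5 \left(-3\right) + Z = -15 + Z$)
$x{\left(-11 \right)} \left(73 + 60\right) = \left(-15 - 11\right) \left(73 + 60\right) = \left(-26\right) 133 = -3458$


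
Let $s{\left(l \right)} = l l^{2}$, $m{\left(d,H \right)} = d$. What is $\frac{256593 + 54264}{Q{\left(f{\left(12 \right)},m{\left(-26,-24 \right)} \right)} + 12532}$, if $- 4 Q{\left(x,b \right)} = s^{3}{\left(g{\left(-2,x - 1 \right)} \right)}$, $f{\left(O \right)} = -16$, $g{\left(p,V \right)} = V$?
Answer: $\frac{414476}{39529308875} \approx 1.0485 \cdot 10^{-5}$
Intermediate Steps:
$s{\left(l \right)} = l^{3}$
$Q{\left(x,b \right)} = - \frac{\left(-1 + x\right)^{9}}{4}$ ($Q{\left(x,b \right)} = - \frac{\left(\left(x - 1\right)^{3}\right)^{3}}{4} = - \frac{\left(\left(-1 + x\right)^{3}\right)^{3}}{4} = - \frac{\left(-1 + x\right)^{9}}{4}$)
$\frac{256593 + 54264}{Q{\left(f{\left(12 \right)},m{\left(-26,-24 \right)} \right)} + 12532} = \frac{256593 + 54264}{- \frac{\left(-1 - 16\right)^{9}}{4} + 12532} = \frac{310857}{- \frac{\left(-17\right)^{9}}{4} + 12532} = \frac{310857}{\left(- \frac{1}{4}\right) \left(-118587876497\right) + 12532} = \frac{310857}{\frac{118587876497}{4} + 12532} = \frac{310857}{\frac{118587926625}{4}} = 310857 \cdot \frac{4}{118587926625} = \frac{414476}{39529308875}$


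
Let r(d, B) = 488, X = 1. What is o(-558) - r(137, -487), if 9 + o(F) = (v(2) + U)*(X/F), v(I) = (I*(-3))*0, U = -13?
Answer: -277313/558 ≈ -496.98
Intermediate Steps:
v(I) = 0 (v(I) = -3*I*0 = 0)
o(F) = -9 - 13/F (o(F) = -9 + (0 - 13)*(1/F) = -9 - 13/F)
o(-558) - r(137, -487) = (-9 - 13/(-558)) - 1*488 = (-9 - 13*(-1/558)) - 488 = (-9 + 13/558) - 488 = -5009/558 - 488 = -277313/558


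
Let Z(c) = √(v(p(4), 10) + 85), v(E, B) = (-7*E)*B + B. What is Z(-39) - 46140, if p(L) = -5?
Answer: -46140 + √445 ≈ -46119.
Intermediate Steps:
v(E, B) = B - 7*B*E (v(E, B) = -7*B*E + B = B - 7*B*E)
Z(c) = √445 (Z(c) = √(10*(1 - 7*(-5)) + 85) = √(10*(1 + 35) + 85) = √(10*36 + 85) = √(360 + 85) = √445)
Z(-39) - 46140 = √445 - 46140 = -46140 + √445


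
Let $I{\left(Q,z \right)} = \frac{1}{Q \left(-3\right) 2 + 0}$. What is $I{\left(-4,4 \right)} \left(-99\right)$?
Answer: $- \frac{33}{8} \approx -4.125$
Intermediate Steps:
$I{\left(Q,z \right)} = - \frac{1}{6 Q}$ ($I{\left(Q,z \right)} = \frac{1}{- 3 Q 2 + 0} = \frac{1}{- 6 Q + 0} = \frac{1}{\left(-6\right) Q} = - \frac{1}{6 Q}$)
$I{\left(-4,4 \right)} \left(-99\right) = - \frac{1}{6 \left(-4\right)} \left(-99\right) = \left(- \frac{1}{6}\right) \left(- \frac{1}{4}\right) \left(-99\right) = \frac{1}{24} \left(-99\right) = - \frac{33}{8}$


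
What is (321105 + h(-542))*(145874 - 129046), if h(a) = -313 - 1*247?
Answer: 5394131260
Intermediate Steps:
h(a) = -560 (h(a) = -313 - 247 = -560)
(321105 + h(-542))*(145874 - 129046) = (321105 - 560)*(145874 - 129046) = 320545*16828 = 5394131260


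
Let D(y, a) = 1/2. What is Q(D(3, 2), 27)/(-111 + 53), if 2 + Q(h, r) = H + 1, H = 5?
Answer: -2/29 ≈ -0.068966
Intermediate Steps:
D(y, a) = ½
Q(h, r) = 4 (Q(h, r) = -2 + (5 + 1) = -2 + 6 = 4)
Q(D(3, 2), 27)/(-111 + 53) = 4/(-111 + 53) = 4/(-58) = -1/58*4 = -2/29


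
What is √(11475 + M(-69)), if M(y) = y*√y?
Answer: √(11475 - 69*I*√69) ≈ 107.15 - 2.6744*I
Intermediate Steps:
M(y) = y^(3/2)
√(11475 + M(-69)) = √(11475 + (-69)^(3/2)) = √(11475 - 69*I*√69)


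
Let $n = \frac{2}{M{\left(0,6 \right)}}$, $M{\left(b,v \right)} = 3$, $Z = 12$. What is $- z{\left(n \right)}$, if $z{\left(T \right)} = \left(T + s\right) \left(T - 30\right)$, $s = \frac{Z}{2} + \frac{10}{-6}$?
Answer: $\frac{440}{3} \approx 146.67$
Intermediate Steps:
$s = \frac{13}{3}$ ($s = \frac{12}{2} + \frac{10}{-6} = 12 \cdot \frac{1}{2} + 10 \left(- \frac{1}{6}\right) = 6 - \frac{5}{3} = \frac{13}{3} \approx 4.3333$)
$n = \frac{2}{3} \approx 0.66667$
$z{\left(T \right)} = \left(-30 + T\right) \left(\frac{13}{3} + T\right)$ ($z{\left(T \right)} = \left(T + \frac{13}{3}\right) \left(T - 30\right) = \left(\frac{13}{3} + T\right) \left(-30 + T\right) = \left(-30 + T\right) \left(\frac{13}{3} + T\right)$)
$- z{\left(n \right)} = - (-130 + \left(\frac{2}{3}\right)^{2} - \frac{154}{9}) = - (-130 + \frac{4}{9} - \frac{154}{9}) = \left(-1\right) \left(- \frac{440}{3}\right) = \frac{440}{3}$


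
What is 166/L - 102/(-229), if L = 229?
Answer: 268/229 ≈ 1.1703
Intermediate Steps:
166/L - 102/(-229) = 166/229 - 102/(-229) = 166*(1/229) - 102*(-1/229) = 166/229 + 102/229 = 268/229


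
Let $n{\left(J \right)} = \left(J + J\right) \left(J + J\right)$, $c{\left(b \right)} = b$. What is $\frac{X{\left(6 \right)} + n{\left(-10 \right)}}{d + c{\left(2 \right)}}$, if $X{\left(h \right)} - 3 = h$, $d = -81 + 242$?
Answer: $\frac{409}{163} \approx 2.5092$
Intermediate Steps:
$d = 161$
$X{\left(h \right)} = 3 + h$
$n{\left(J \right)} = 4 J^{2}$ ($n{\left(J \right)} = 2 J 2 J = 4 J^{2}$)
$\frac{X{\left(6 \right)} + n{\left(-10 \right)}}{d + c{\left(2 \right)}} = \frac{\left(3 + 6\right) + 4 \left(-10\right)^{2}}{161 + 2} = \frac{9 + 4 \cdot 100}{163} = \left(9 + 400\right) \frac{1}{163} = 409 \cdot \frac{1}{163} = \frac{409}{163}$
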